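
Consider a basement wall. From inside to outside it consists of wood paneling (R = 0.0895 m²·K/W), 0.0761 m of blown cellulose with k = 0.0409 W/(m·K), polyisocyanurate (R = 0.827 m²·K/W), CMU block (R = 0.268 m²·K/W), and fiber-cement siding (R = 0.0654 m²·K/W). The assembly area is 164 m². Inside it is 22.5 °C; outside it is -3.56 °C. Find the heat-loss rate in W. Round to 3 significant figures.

0.0761/0.0409 = 1.861
R_total = 0.0895 + 1.861 + 0.827 + 0.268 + 0.0654 = 3.111 m²·K/W
Q = A·ΔT/R = 164 × (22.5 − (-3.56)) / 3.111 = 1374 W

1370 W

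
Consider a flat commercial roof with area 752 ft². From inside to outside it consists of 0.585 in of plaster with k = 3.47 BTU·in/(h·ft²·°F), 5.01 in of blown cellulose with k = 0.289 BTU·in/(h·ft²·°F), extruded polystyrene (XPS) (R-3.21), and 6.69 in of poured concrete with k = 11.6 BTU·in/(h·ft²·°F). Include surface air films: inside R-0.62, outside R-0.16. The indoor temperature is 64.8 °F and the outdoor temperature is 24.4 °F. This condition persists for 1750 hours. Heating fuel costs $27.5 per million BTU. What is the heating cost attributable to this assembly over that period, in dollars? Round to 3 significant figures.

66.2 dollars

0.585/3.47 = 0.1686
5.01/0.289 = 17.34
6.69/11.6 = 0.5767
R_total = 0.62 + 0.1686 + 17.34 + 3.21 + 0.5767 + 0.16 = 22.07 ft²·°F·h/BTU
Q = 752 × (64.8 − 24.4) / 22.07 = 1377 BTU/h
E = 1377 × 1750 = 2409000 BTU
Cost = 2409000/10⁶ × 27.5 = $66.24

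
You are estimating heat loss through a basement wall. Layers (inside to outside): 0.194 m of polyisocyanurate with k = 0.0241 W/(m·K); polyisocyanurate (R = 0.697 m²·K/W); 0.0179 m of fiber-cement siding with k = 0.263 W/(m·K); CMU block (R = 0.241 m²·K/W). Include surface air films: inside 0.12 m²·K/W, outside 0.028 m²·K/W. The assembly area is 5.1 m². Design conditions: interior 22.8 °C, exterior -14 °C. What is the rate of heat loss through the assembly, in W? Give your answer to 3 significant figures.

0.194/0.0241 = 8.05
0.0179/0.263 = 0.06806
R_total = 0.12 + 8.05 + 0.697 + 0.06806 + 0.241 + 0.028 = 9.204 m²·K/W
Q = A·ΔT/R = 5.1 × (22.8 − (-14)) / 9.204 = 20.39 W

20.4 W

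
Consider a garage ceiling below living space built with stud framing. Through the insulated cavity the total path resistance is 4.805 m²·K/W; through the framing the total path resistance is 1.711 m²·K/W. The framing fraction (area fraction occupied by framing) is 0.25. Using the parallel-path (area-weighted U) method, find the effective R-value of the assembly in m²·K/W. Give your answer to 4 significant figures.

U_eff = 0.75/4.805 + 0.25/1.711 = 0.15609 + 0.14611 = 0.3022
R_eff = 1/U_eff = 3.3091 m²·K/W

3.309 m²·K/W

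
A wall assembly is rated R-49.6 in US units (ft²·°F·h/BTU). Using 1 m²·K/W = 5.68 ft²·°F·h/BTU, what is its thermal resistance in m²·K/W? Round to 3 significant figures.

8.73 m²·K/W

R_SI = 49.6/5.68 = 8.732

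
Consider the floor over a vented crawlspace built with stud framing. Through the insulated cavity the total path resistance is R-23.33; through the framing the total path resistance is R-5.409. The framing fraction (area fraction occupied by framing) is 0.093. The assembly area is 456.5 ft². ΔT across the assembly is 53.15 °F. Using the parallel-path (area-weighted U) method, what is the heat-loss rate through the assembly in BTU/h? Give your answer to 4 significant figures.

U_eff = 0.907/23.33 + 0.093/5.409 = 0.038877 + 0.017194 = 0.056071
R_eff = 1/U_eff = 17.835 ft²·°F·h/BTU
Q = 456.5 × 53.15 / 17.835 = 1360.4 BTU/h

1360 BTU/h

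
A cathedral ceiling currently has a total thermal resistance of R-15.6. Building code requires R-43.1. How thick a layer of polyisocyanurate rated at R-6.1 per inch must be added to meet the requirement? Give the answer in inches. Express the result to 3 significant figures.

ΔR = 43.1 − 15.6 = 27.5 ft²·°F·h/BTU
L = ΔR / (R/in) = 27.5/6.1 = 4.508 in

4.51 in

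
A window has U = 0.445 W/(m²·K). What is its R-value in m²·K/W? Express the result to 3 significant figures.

2.25 m²·K/W

R = 1/U = 1/0.445 = 2.247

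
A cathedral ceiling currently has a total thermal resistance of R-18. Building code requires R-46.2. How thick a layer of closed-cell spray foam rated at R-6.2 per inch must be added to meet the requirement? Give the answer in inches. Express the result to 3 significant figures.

4.55 in

ΔR = 46.2 − 18 = 28.2 ft²·°F·h/BTU
L = ΔR / (R/in) = 28.2/6.2 = 4.548 in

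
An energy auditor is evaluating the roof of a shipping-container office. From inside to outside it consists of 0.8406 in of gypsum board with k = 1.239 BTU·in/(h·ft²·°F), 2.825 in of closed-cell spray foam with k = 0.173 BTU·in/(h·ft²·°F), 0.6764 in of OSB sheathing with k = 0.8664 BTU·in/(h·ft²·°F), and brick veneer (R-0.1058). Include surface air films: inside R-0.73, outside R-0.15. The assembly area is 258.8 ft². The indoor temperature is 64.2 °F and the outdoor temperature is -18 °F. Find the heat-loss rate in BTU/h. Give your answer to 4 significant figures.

0.8406/1.239 = 0.67845
2.825/0.173 = 16.329
0.6764/0.8664 = 0.7807
R_total = 0.73 + 0.67845 + 16.329 + 0.7807 + 0.1058 + 0.15 = 18.774 ft²·°F·h/BTU
Q = A·ΔT/R = 258.8 × (64.2 − (-18)) / 18.774 = 1133.1 BTU/h

1133 BTU/h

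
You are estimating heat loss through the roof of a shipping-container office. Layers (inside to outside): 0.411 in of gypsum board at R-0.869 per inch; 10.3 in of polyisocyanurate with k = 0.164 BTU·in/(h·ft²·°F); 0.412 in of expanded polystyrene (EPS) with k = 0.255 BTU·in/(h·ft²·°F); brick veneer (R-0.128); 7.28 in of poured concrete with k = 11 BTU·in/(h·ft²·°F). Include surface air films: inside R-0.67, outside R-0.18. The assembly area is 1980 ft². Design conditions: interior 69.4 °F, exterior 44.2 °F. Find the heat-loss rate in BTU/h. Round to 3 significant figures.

751 BTU/h

0.411 × 0.869 = 0.3572
10.3/0.164 = 62.8
0.412/0.255 = 1.616
7.28/11 = 0.6618
R_total = 0.67 + 0.3572 + 62.8 + 1.616 + 0.128 + 0.6618 + 0.18 = 66.42 ft²·°F·h/BTU
Q = A·ΔT/R = 1980 × (69.4 − 44.2) / 66.42 = 751.2 BTU/h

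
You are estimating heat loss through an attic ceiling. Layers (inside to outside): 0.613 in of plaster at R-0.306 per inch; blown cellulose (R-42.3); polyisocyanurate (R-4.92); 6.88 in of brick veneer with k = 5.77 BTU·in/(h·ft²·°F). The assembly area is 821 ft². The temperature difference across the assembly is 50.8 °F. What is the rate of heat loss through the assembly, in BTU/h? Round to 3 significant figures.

0.613 × 0.306 = 0.1876
6.88/5.77 = 1.192
R_total = 0.1876 + 42.3 + 4.92 + 1.192 = 48.6 ft²·°F·h/BTU
Q = A·ΔT/R = 821 × 50.8 / 48.6 = 858.2 BTU/h

858 BTU/h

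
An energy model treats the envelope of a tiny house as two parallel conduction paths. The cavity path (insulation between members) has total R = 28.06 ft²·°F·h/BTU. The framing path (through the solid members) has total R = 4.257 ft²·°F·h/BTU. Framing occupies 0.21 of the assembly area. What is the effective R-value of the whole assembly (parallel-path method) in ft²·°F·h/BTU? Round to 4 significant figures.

12.91 ft²·°F·h/BTU

U_eff = 0.79/28.06 + 0.21/4.257 = 0.028154 + 0.049331 = 0.077484
R_eff = 1/U_eff = 12.906 ft²·°F·h/BTU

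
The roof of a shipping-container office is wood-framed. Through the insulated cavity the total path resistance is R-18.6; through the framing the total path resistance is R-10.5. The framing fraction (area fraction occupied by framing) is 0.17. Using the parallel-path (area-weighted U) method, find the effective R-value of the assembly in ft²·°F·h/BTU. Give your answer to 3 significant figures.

U_eff = 0.83/18.6 + 0.17/10.5 = 0.04462 + 0.01619 = 0.06081
R_eff = 1/U_eff = 16.44 ft²·°F·h/BTU

16.4 ft²·°F·h/BTU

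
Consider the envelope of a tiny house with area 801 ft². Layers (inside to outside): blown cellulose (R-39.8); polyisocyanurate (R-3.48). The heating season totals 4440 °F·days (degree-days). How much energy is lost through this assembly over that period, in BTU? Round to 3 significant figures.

1970000 BTU

R_total = 39.8 + 3.48 = 43.28 ft²·°F·h/BTU
E = A × HDD × 24 / R = 801 × 4440 × 24 / 43.28 = 1972000 BTU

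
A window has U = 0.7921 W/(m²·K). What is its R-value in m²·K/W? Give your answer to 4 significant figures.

1.262 m²·K/W

R = 1/U = 1/0.7921 = 1.2625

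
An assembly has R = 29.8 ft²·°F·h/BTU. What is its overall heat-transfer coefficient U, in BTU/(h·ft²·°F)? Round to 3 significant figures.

U = 1/R = 1/29.8 = 0.03356

0.0336 BTU/(h·ft²·°F)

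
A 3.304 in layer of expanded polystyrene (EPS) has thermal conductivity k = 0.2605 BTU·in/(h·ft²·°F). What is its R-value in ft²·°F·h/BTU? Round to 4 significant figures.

12.68 ft²·°F·h/BTU

R = L/k = 3.304/0.2605 = 12.683 ft²·°F·h/BTU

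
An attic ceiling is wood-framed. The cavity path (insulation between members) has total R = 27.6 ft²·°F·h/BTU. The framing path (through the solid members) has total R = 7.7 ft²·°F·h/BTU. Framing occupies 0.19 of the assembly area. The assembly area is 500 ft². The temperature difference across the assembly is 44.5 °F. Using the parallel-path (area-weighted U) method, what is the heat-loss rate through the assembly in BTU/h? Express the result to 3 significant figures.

1200 BTU/h

U_eff = 0.81/27.6 + 0.19/7.7 = 0.02935 + 0.02468 = 0.05402
R_eff = 1/U_eff = 18.51 ft²·°F·h/BTU
Q = 500 × 44.5 / 18.51 = 1202 BTU/h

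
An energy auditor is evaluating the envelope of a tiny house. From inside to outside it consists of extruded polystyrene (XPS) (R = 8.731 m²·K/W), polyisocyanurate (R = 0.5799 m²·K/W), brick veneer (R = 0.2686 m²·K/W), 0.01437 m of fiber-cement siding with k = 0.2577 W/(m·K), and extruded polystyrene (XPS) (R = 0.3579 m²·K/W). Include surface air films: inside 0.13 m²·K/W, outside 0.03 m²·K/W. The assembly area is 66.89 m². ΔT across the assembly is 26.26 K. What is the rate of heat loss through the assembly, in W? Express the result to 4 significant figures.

0.01437/0.2577 = 0.055763
R_total = 0.13 + 8.731 + 0.5799 + 0.2686 + 0.055763 + 0.3579 + 0.03 = 10.153 m²·K/W
Q = A·ΔT/R = 66.89 × 26.26 / 10.153 = 173 W

173.0 W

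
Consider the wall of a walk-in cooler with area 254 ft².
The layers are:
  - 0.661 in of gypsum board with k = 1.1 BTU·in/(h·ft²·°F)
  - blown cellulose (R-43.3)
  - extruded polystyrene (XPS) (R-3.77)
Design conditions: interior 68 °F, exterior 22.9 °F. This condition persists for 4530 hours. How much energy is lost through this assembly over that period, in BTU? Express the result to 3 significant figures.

1090000 BTU

0.661/1.1 = 0.6009
R_total = 0.6009 + 43.3 + 3.77 = 47.67 ft²·°F·h/BTU
Q = 254 × (68 − 22.9) / 47.67 = 240.3 BTU/h
E = 240.3 × 4530 = 1089000 BTU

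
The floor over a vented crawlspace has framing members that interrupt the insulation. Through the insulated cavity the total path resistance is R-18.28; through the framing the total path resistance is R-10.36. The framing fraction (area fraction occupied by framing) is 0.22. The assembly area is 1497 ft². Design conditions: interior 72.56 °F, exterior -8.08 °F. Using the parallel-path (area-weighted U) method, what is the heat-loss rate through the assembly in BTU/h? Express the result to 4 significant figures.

U_eff = 0.78/18.28 + 0.22/10.36 = 0.04267 + 0.021236 = 0.063905
R_eff = 1/U_eff = 15.648 ft²·°F·h/BTU
Q = 1497 × (72.56 − (-8.08)) / 15.648 = 7714.5 BTU/h

7715 BTU/h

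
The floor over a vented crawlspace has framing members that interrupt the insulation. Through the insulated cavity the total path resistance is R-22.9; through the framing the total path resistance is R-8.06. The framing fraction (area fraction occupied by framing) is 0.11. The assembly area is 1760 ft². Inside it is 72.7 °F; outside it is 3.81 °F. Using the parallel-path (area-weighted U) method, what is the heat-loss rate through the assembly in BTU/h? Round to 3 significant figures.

6370 BTU/h

U_eff = 0.89/22.9 + 0.11/8.06 = 0.03886 + 0.01365 = 0.05251
R_eff = 1/U_eff = 19.04 ft²·°F·h/BTU
Q = 1760 × (72.7 − 3.81) / 19.04 = 6367 BTU/h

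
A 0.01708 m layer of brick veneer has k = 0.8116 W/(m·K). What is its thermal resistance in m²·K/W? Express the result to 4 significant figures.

0.02104 m²·K/W

R = L/k = 0.01708/0.8116 = 0.021045 m²·K/W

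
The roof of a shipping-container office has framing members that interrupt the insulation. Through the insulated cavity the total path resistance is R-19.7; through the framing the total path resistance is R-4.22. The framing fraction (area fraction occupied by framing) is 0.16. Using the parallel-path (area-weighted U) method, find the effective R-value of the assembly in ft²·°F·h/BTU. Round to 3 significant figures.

12.4 ft²·°F·h/BTU

U_eff = 0.84/19.7 + 0.16/4.22 = 0.04264 + 0.03791 = 0.08055
R_eff = 1/U_eff = 12.41 ft²·°F·h/BTU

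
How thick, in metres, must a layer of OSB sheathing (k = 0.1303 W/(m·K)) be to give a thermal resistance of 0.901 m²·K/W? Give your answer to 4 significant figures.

0.1174 m

L = R·k = 0.901 × 0.1303 = 0.1174 m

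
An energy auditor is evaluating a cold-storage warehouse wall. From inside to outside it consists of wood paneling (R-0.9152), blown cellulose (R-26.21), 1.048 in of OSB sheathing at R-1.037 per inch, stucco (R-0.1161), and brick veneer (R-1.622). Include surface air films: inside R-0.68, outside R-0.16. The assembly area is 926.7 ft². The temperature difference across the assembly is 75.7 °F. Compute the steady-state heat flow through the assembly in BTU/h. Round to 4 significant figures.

2278 BTU/h

1.048 × 1.037 = 1.0868
R_total = 0.68 + 0.9152 + 26.21 + 1.0868 + 0.1161 + 1.622 + 0.16 = 30.79 ft²·°F·h/BTU
Q = A·ΔT/R = 926.7 × 75.7 / 30.79 = 2278.4 BTU/h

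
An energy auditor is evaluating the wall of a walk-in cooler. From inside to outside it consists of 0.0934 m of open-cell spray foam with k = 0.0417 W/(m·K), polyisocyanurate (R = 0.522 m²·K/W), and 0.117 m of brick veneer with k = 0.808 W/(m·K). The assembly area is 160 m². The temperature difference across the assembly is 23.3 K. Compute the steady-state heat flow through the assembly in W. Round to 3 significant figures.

0.0934/0.0417 = 2.24
0.117/0.808 = 0.1448
R_total = 2.24 + 0.522 + 0.1448 = 2.907 m²·K/W
Q = A·ΔT/R = 160 × 23.3 / 2.907 = 1283 W

1280 W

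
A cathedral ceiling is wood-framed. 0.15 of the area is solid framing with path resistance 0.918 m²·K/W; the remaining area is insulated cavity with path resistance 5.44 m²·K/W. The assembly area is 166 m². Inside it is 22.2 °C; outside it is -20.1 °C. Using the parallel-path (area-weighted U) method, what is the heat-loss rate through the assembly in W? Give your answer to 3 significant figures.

2240 W

U_eff = 0.85/5.44 + 0.15/0.918 = 0.1562 + 0.1634 = 0.3196
R_eff = 1/U_eff = 3.128 m²·K/W
Q = 166 × (22.2 − (-20.1)) / 3.128 = 2245 W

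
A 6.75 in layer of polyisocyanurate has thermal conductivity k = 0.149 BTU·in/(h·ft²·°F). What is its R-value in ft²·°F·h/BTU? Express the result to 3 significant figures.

45.3 ft²·°F·h/BTU

R = L/k = 6.75/0.149 = 45.3 ft²·°F·h/BTU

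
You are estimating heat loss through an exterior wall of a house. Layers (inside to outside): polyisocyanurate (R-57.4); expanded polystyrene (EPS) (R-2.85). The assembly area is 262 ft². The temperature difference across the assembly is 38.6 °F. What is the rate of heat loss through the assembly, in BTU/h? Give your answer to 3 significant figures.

168 BTU/h

R_total = 57.4 + 2.85 = 60.25 ft²·°F·h/BTU
Q = A·ΔT/R = 262 × 38.6 / 60.25 = 167.9 BTU/h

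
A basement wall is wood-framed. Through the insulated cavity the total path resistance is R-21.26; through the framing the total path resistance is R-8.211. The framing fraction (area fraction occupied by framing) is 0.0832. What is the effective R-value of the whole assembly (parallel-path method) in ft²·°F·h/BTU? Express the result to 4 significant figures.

U_eff = 0.9168/21.26 + 0.0832/8.211 = 0.043123 + 0.010133 = 0.053256
R_eff = 1/U_eff = 18.777 ft²·°F·h/BTU

18.78 ft²·°F·h/BTU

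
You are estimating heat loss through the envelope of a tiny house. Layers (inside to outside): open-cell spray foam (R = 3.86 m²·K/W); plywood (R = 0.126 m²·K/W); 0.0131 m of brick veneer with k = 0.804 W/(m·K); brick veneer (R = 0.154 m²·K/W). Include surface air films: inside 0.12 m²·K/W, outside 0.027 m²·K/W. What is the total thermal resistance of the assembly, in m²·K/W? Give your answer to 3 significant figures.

0.0131/0.804 = 0.01629
R_total = 0.12 + 3.86 + 0.126 + 0.01629 + 0.154 + 0.027 = 4.303 m²·K/W

4.30 m²·K/W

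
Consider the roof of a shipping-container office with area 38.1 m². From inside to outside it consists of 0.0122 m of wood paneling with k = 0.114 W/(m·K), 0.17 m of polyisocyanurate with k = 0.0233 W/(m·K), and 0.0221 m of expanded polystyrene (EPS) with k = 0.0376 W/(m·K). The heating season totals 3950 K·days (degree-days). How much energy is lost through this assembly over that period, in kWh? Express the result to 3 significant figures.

0.0122/0.114 = 0.107
0.17/0.0233 = 7.296
0.0221/0.0376 = 0.5878
R_total = 0.107 + 7.296 + 0.5878 = 7.991 m²·K/W
E = A × HDD × 24 / R / 1000 = 38.1 × 3950 × 24 / 7.991 / 1000 = 452 kWh

452 kWh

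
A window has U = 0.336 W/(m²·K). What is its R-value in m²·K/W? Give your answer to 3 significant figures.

2.98 m²·K/W

R = 1/U = 1/0.336 = 2.976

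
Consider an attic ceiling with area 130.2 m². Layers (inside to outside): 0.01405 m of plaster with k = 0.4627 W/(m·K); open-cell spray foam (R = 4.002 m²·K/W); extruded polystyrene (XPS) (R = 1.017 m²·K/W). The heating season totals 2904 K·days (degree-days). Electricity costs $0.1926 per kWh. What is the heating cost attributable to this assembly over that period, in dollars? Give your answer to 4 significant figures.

346.1 dollars

0.01405/0.4627 = 0.030365
R_total = 0.030365 + 4.002 + 1.017 = 5.0494 m²·K/W
E = A × HDD × 24 / R / 1000 = 130.2 × 2904 × 24 / 5.0494 / 1000 = 1797.1 kWh
Cost = 1797.1 × 0.1926 = $346.13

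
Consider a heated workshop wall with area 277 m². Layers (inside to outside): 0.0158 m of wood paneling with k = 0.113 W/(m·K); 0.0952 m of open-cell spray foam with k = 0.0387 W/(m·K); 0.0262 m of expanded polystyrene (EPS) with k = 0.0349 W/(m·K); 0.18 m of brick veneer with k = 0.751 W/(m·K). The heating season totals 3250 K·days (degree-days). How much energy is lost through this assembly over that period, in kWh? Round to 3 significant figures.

6020 kWh

0.0158/0.113 = 0.1398
0.0952/0.0387 = 2.46
0.0262/0.0349 = 0.7507
0.18/0.751 = 0.2397
R_total = 0.1398 + 2.46 + 0.7507 + 0.2397 = 3.59 m²·K/W
E = A × HDD × 24 / R / 1000 = 277 × 3250 × 24 / 3.59 / 1000 = 6018 kWh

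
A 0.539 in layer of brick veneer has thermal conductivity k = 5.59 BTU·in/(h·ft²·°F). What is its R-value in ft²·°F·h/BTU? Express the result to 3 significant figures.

0.0964 ft²·°F·h/BTU

R = L/k = 0.539/5.59 = 0.09642 ft²·°F·h/BTU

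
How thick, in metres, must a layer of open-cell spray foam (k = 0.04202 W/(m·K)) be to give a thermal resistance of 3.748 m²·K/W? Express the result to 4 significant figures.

L = R·k = 3.748 × 0.04202 = 0.15749 m

0.1575 m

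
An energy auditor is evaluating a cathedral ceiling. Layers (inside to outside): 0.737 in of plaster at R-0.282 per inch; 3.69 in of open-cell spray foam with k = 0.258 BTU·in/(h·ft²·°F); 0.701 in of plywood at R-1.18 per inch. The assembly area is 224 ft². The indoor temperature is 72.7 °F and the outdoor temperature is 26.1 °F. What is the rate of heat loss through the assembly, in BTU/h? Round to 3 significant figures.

681 BTU/h

0.737 × 0.282 = 0.2078
3.69/0.258 = 14.3
0.701 × 1.18 = 0.8272
R_total = 0.2078 + 14.3 + 0.8272 = 15.34 ft²·°F·h/BTU
Q = A·ΔT/R = 224 × (72.7 − 26.1) / 15.34 = 680.6 BTU/h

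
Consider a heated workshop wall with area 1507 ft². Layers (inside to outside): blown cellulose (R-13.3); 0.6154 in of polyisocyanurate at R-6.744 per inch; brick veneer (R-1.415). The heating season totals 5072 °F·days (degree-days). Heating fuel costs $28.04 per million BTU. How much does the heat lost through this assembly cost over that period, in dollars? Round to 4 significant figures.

272.7 dollars

0.6154 × 6.744 = 4.1503
R_total = 13.3 + 4.1503 + 1.415 = 18.865 ft²·°F·h/BTU
E = A × HDD × 24 / R = 1507 × 5072 × 24 / 18.865 = 9723900 BTU
Cost = 9723900/10⁶ × 28.04 = $272.66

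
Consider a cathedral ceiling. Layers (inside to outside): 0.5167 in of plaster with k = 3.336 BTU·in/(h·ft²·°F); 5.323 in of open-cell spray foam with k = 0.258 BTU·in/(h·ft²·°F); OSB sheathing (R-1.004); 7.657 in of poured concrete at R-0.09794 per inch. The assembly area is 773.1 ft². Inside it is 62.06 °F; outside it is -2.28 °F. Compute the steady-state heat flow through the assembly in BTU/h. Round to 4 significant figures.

2207 BTU/h

0.5167/3.336 = 0.15489
5.323/0.258 = 20.632
7.657 × 0.09794 = 0.74993
R_total = 0.15489 + 20.632 + 1.004 + 0.74993 = 22.541 ft²·°F·h/BTU
Q = A·ΔT/R = 773.1 × (62.06 − (-2.28)) / 22.541 = 2206.7 BTU/h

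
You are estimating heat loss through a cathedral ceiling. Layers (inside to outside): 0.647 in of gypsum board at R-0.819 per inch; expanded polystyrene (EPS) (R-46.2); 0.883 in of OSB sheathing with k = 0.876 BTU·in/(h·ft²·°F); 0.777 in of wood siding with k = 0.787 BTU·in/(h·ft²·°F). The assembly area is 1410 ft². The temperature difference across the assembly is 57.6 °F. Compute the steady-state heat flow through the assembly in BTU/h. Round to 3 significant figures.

0.647 × 0.819 = 0.5299
0.883/0.876 = 1.008
0.777/0.787 = 0.9873
R_total = 0.5299 + 46.2 + 1.008 + 0.9873 = 48.73 ft²·°F·h/BTU
Q = A·ΔT/R = 1410 × 57.6 / 48.73 = 1667 BTU/h

1670 BTU/h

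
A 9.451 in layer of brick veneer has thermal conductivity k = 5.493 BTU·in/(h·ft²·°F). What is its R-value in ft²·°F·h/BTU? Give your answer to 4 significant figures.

1.721 ft²·°F·h/BTU

R = L/k = 9.451/5.493 = 1.7206 ft²·°F·h/BTU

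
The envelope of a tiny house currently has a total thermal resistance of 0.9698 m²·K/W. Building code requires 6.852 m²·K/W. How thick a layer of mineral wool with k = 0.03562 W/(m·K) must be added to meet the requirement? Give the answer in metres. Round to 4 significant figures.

0.2095 m

ΔR = 6.852 − 0.9698 = 5.8822 m²·K/W
L = ΔR × k = 5.8822 × 0.03562 = 0.20952 m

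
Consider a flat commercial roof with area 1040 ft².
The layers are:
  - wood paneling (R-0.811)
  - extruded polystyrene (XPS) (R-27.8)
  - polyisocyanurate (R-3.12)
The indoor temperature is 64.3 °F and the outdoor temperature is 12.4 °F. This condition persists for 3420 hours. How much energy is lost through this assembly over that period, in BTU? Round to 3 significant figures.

R_total = 0.811 + 27.8 + 3.12 = 31.73 ft²·°F·h/BTU
Q = 1040 × (64.3 − 12.4) / 31.73 = 1701 BTU/h
E = 1701 × 3420 = 5818000 BTU

5820000 BTU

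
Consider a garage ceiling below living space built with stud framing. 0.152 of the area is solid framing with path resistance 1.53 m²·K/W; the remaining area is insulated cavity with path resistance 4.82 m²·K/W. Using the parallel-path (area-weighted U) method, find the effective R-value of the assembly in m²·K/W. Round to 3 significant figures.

U_eff = 0.848/4.82 + 0.152/1.53 = 0.1759 + 0.09935 = 0.2753
R_eff = 1/U_eff = 3.633 m²·K/W

3.63 m²·K/W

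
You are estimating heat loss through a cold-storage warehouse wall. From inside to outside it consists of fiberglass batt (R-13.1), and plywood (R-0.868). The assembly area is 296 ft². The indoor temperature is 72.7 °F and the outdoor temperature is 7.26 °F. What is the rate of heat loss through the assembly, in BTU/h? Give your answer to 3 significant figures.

1390 BTU/h

R_total = 13.1 + 0.868 = 13.97 ft²·°F·h/BTU
Q = A·ΔT/R = 296 × (72.7 − 7.26) / 13.97 = 1387 BTU/h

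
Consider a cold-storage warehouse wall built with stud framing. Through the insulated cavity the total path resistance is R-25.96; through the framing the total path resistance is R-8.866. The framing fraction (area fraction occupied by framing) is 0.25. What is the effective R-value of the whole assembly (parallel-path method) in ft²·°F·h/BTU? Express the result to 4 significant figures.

17.52 ft²·°F·h/BTU

U_eff = 0.75/25.96 + 0.25/8.866 = 0.028891 + 0.028198 = 0.057088
R_eff = 1/U_eff = 17.517 ft²·°F·h/BTU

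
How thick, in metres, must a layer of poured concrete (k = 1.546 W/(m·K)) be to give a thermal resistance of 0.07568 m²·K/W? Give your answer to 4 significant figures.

0.1170 m

L = R·k = 0.07568 × 1.546 = 0.117 m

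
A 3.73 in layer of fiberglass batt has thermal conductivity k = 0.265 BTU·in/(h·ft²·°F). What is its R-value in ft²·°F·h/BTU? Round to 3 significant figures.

R = L/k = 3.73/0.265 = 14.08 ft²·°F·h/BTU

14.1 ft²·°F·h/BTU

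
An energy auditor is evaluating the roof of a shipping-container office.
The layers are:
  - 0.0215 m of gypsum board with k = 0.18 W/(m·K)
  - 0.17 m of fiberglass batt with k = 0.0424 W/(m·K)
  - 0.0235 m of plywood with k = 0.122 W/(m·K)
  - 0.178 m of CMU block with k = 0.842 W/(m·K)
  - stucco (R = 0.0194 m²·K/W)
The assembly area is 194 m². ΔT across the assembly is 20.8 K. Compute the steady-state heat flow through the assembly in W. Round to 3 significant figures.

886 W

0.0215/0.18 = 0.1194
0.17/0.0424 = 4.009
0.0235/0.122 = 0.1926
0.178/0.842 = 0.2114
R_total = 0.1194 + 4.009 + 0.1926 + 0.2114 + 0.0194 = 4.552 m²·K/W
Q = A·ΔT/R = 194 × 20.8 / 4.552 = 886.4 W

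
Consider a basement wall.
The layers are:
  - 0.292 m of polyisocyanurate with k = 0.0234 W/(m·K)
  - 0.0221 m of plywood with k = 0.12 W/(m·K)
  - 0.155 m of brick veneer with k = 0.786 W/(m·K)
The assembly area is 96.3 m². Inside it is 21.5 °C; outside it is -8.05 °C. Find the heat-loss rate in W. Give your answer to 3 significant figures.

0.292/0.0234 = 12.48
0.0221/0.12 = 0.1842
0.155/0.786 = 0.1972
R_total = 12.48 + 0.1842 + 0.1972 = 12.86 m²·K/W
Q = A·ΔT/R = 96.3 × (21.5 − (-8.05)) / 12.86 = 221.3 W

221 W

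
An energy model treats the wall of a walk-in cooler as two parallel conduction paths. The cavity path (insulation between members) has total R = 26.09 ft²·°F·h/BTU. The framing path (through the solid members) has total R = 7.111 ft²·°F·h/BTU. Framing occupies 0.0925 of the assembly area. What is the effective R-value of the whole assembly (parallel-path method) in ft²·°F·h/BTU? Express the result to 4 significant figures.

20.92 ft²·°F·h/BTU

U_eff = 0.9075/26.09 + 0.0925/7.111 = 0.034783 + 0.013008 = 0.047791
R_eff = 1/U_eff = 20.924 ft²·°F·h/BTU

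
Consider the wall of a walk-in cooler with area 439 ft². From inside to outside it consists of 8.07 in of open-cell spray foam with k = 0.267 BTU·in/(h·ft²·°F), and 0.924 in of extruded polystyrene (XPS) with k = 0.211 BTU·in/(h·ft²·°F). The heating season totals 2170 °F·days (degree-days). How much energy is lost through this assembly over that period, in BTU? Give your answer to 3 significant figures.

661000 BTU

8.07/0.267 = 30.22
0.924/0.211 = 4.379
R_total = 30.22 + 4.379 = 34.6 ft²·°F·h/BTU
E = A × HDD × 24 / R = 439 × 2170 × 24 / 34.6 = 660700 BTU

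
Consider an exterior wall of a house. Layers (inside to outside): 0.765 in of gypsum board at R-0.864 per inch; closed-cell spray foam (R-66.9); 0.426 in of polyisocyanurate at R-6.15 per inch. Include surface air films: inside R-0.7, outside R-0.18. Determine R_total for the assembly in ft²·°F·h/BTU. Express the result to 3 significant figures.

71.1 ft²·°F·h/BTU

0.765 × 0.864 = 0.661
0.426 × 6.15 = 2.62
R_total = 0.7 + 0.661 + 66.9 + 2.62 + 0.18 = 71.06 ft²·°F·h/BTU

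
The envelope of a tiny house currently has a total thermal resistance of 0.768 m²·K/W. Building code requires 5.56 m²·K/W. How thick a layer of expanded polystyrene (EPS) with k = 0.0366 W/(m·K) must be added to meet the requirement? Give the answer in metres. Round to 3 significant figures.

0.175 m

ΔR = 5.56 − 0.768 = 4.792 m²·K/W
L = ΔR × k = 4.792 × 0.0366 = 0.1754 m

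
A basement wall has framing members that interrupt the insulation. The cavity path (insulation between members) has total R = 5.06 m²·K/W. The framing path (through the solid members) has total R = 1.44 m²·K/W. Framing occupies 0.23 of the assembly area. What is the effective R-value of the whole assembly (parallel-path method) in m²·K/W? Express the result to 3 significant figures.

3.21 m²·K/W

U_eff = 0.77/5.06 + 0.23/1.44 = 0.1522 + 0.1597 = 0.3119
R_eff = 1/U_eff = 3.206 m²·K/W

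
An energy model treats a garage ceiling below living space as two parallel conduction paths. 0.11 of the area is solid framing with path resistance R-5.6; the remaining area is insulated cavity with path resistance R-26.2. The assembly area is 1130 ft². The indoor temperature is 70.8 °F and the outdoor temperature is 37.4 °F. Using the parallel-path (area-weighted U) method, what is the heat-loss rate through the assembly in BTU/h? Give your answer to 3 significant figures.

U_eff = 0.89/26.2 + 0.11/5.6 = 0.03397 + 0.01964 = 0.05361
R_eff = 1/U_eff = 18.65 ft²·°F·h/BTU
Q = 1130 × (70.8 − 37.4) / 18.65 = 2023 BTU/h

2020 BTU/h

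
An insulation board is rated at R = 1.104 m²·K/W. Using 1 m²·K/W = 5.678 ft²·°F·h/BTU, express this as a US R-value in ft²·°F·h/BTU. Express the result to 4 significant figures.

R_US = 1.104 × 5.678 = 6.2685

6.269 ft²·°F·h/BTU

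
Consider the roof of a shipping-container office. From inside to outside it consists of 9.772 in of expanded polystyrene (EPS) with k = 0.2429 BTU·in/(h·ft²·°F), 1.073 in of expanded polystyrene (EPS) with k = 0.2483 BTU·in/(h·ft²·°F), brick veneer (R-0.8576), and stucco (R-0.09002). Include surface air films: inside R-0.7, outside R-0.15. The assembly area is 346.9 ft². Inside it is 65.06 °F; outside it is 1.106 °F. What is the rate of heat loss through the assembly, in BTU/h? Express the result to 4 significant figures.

9.772/0.2429 = 40.231
1.073/0.2483 = 4.3214
R_total = 0.7 + 40.231 + 4.3214 + 0.8576 + 0.09002 + 0.15 = 46.35 ft²·°F·h/BTU
Q = A·ΔT/R = 346.9 × (65.06 − 1.106) / 46.35 = 478.66 BTU/h

478.7 BTU/h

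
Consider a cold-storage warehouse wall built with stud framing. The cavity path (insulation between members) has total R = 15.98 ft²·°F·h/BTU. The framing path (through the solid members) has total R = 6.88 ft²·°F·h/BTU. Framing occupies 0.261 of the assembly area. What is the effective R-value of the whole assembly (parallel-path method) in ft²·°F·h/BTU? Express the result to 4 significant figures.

U_eff = 0.739/15.98 + 0.261/6.88 = 0.046245 + 0.037936 = 0.084181
R_eff = 1/U_eff = 11.879 ft²·°F·h/BTU

11.88 ft²·°F·h/BTU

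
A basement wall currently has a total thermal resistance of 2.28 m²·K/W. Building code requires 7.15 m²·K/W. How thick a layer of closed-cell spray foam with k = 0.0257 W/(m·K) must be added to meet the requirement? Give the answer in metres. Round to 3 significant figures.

0.125 m

ΔR = 7.15 − 2.28 = 4.87 m²·K/W
L = ΔR × k = 4.87 × 0.0257 = 0.1252 m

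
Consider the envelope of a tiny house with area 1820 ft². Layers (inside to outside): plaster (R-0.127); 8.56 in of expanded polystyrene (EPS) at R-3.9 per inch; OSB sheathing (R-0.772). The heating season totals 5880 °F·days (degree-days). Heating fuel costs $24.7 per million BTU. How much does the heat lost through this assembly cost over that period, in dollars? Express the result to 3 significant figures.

8.56 × 3.9 = 33.38
R_total = 0.127 + 33.38 + 0.772 = 34.28 ft²·°F·h/BTU
E = A × HDD × 24 / R = 1820 × 5880 × 24 / 34.28 = 7492000 BTU
Cost = 7492000/10⁶ × 24.7 = $185

185 dollars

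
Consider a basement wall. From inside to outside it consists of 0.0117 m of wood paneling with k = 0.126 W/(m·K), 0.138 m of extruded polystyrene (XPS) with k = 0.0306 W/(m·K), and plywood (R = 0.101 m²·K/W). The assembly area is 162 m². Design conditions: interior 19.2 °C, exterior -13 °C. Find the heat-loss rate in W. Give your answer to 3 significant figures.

1110 W

0.0117/0.126 = 0.09286
0.138/0.0306 = 4.51
R_total = 0.09286 + 4.51 + 0.101 = 4.704 m²·K/W
Q = A·ΔT/R = 162 × (19.2 − (-13)) / 4.704 = 1109 W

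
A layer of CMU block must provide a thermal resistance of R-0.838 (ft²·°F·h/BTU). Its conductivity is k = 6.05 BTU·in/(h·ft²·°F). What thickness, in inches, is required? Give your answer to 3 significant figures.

L = R × k = 0.838 × 6.05 = 5.07 in

5.07 in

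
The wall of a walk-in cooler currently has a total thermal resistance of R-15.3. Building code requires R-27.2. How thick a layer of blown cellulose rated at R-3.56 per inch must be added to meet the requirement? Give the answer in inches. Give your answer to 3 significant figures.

3.34 in

ΔR = 27.2 − 15.3 = 11.9 ft²·°F·h/BTU
L = ΔR / (R/in) = 11.9/3.56 = 3.343 in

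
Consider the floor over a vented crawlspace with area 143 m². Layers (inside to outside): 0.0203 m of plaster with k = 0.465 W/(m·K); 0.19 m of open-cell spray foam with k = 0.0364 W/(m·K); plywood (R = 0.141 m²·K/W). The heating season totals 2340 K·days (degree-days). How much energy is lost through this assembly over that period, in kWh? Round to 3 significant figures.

1490 kWh

0.0203/0.465 = 0.04366
0.19/0.0364 = 5.22
R_total = 0.04366 + 5.22 + 0.141 = 5.404 m²·K/W
E = A × HDD × 24 / R / 1000 = 143 × 2340 × 24 / 5.404 / 1000 = 1486 kWh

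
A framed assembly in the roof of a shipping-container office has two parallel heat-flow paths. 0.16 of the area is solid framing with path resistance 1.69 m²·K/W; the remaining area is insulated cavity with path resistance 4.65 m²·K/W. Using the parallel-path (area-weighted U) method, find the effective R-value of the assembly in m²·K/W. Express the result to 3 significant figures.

3.63 m²·K/W

U_eff = 0.84/4.65 + 0.16/1.69 = 0.1806 + 0.09467 = 0.2753
R_eff = 1/U_eff = 3.632 m²·K/W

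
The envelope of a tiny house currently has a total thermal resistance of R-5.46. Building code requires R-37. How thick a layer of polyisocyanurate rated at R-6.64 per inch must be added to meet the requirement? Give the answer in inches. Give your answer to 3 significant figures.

ΔR = 37 − 5.46 = 31.54 ft²·°F·h/BTU
L = ΔR / (R/in) = 31.54/6.64 = 4.75 in

4.75 in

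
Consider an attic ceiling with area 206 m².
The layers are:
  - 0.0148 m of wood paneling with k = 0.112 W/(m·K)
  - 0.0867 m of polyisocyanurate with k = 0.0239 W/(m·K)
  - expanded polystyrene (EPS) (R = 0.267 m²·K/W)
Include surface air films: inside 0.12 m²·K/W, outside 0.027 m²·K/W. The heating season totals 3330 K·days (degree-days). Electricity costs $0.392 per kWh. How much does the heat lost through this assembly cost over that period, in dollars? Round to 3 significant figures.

1550 dollars

0.0148/0.112 = 0.1321
0.0867/0.0239 = 3.628
R_total = 0.12 + 0.1321 + 3.628 + 0.267 + 0.027 = 4.174 m²·K/W
E = A × HDD × 24 / R / 1000 = 206 × 3330 × 24 / 4.174 / 1000 = 3945 kWh
Cost = 3945 × 0.392 = $1546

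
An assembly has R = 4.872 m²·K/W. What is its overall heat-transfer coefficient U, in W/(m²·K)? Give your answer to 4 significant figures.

0.2053 W/(m²·K)

U = 1/R = 1/4.872 = 0.20525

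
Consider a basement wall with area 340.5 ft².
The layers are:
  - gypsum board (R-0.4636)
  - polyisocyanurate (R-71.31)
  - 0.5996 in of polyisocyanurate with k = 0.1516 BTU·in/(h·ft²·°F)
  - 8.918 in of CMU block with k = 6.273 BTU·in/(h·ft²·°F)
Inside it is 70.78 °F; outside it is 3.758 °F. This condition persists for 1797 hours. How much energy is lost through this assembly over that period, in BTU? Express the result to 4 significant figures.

0.5996/0.1516 = 3.9551
8.918/6.273 = 1.4216
R_total = 0.4636 + 71.31 + 3.9551 + 1.4216 = 77.15 ft²·°F·h/BTU
Q = 340.5 × (70.78 − 3.758) / 77.15 = 295.8 BTU/h
E = 295.8 × 1797 = 531550 BTU

531600 BTU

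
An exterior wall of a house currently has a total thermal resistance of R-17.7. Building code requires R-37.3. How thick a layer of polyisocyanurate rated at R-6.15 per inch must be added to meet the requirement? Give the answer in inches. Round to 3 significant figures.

ΔR = 37.3 − 17.7 = 19.6 ft²·°F·h/BTU
L = ΔR / (R/in) = 19.6/6.15 = 3.187 in

3.19 in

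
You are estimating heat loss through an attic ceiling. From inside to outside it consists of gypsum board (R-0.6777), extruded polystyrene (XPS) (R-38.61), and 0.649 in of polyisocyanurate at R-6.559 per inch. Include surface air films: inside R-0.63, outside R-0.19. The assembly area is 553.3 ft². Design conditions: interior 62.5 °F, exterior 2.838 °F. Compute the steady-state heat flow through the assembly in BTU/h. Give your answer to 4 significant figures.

744.1 BTU/h

0.649 × 6.559 = 4.2568
R_total = 0.63 + 0.6777 + 38.61 + 4.2568 + 0.19 = 44.364 ft²·°F·h/BTU
Q = A·ΔT/R = 553.3 × (62.5 − 2.838) / 44.364 = 744.09 BTU/h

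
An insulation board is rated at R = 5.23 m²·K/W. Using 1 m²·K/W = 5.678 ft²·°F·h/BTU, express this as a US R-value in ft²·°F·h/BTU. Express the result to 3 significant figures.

29.7 ft²·°F·h/BTU

R_US = 5.23 × 5.678 = 29.7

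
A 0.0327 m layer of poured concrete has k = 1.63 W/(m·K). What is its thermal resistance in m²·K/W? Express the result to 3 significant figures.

0.0201 m²·K/W

R = L/k = 0.0327/1.63 = 0.02006 m²·K/W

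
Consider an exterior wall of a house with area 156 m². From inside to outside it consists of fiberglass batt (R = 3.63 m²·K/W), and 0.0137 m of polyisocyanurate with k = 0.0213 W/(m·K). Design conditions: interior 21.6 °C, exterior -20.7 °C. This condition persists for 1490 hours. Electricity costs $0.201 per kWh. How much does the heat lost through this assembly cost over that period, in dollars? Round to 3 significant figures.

0.0137/0.0213 = 0.6432
R_total = 3.63 + 0.6432 = 4.273 m²·K/W
Q = 156 × (21.6 − (-20.7)) / 4.273 = 1544 W
E = 1544 W × 1490 h / 1000 = 2301 kWh
Cost = 2301 × 0.201 = $462.5

462 dollars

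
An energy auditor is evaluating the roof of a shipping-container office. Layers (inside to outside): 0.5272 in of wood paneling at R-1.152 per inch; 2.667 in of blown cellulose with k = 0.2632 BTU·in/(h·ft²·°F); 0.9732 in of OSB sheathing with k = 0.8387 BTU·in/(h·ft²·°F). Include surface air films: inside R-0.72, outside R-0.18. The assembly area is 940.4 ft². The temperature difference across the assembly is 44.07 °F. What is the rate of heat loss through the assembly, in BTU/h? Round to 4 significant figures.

0.5272 × 1.152 = 0.60733
2.667/0.2632 = 10.133
0.9732/0.8387 = 1.1604
R_total = 0.72 + 0.60733 + 10.133 + 1.1604 + 0.18 = 12.801 ft²·°F·h/BTU
Q = A·ΔT/R = 940.4 × 44.07 / 12.801 = 3237.6 BTU/h

3238 BTU/h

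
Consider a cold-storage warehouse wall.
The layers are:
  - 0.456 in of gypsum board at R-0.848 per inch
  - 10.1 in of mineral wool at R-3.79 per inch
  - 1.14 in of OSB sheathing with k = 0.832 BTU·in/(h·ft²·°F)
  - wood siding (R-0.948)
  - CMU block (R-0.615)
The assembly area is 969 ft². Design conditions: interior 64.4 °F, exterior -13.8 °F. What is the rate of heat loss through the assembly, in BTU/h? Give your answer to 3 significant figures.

1820 BTU/h

0.456 × 0.848 = 0.3867
10.1 × 3.79 = 38.28
1.14/0.832 = 1.37
R_total = 0.3867 + 38.28 + 1.37 + 0.948 + 0.615 = 41.6 ft²·°F·h/BTU
Q = A·ΔT/R = 969 × (64.4 − (-13.8)) / 41.6 = 1822 BTU/h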